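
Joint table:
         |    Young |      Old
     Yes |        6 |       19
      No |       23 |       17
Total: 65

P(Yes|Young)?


P(Yes|Young) = 6/(6+23) = 6/29

P = 6/29 ≈ 20.69%


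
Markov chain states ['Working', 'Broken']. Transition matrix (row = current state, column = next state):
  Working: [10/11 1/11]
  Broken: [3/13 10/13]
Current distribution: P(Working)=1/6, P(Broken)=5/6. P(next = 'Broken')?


P(next=Broken) = Σᵢ P(now=i)×P(i→Broken)
= 1/6×1/11 + 5/6×10/13
= 1/66 + 25/39 = 563/858

P = 563/858 ≈ 0.6562


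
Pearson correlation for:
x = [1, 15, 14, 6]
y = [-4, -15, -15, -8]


n=4, Σx=36, Σy=-42, Σxy=-487, Σx²=458, Σy²=530
r = (4×(-487) - 36×(-42))/√((4×458 - 36²)(4×530 - (-42)²))
= -436/√(536×356) = -436/√190816 ≈ -436/436.8249 ≈ -0.9981

r ≈ -0.9981


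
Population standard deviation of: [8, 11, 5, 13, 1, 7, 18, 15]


Mean = 78/8 = 39/4
  (8-39/4)²=49/16
  (11-39/4)²=25/16
  (5-39/4)²=361/16
  (13-39/4)²=169/16
  (1-39/4)²=1225/16
  (7-39/4)²=121/16
  (18-39/4)²=1089/16
  (15-39/4)²=441/16
Σ(x-μ)² = 435/2
σ² = (435/2)/8 = 435/16

σ = √(435/16) ≈ 5.2142


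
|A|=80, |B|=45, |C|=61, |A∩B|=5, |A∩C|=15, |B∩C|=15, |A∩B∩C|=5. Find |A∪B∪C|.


|A∪B∪C| = 80+45+61-5-15-15+5 = 156

|A∪B∪C| = 156


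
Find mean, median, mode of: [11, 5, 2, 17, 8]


Sorted: [2, 5, 8, 11, 17]
Mean = 43/5
Median = 8
Freq: {11: 1, 5: 1, 2: 1, 17: 1, 8: 1}
Mode: No mode

Mean=43/5, Median=8, Mode=No mode


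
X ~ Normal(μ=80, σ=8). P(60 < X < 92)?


z₁=(60-80)/8=-2.5, z₂=(92-80)/8=1.5
P = Φ(1.5) - Φ(-2.5) = 0.933193 - 0.006210 = 0.926983 ≈ 0.9270

P(60 < X < 92) ≈ 0.9270


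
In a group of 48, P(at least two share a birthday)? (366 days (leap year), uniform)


P(all different) = Π(366-i)/366 for i=0..47
= 0.039768
P(match) = 1 - 0.039768 = 0.960232

P ≈ 0.9602 ≈ 96.02%


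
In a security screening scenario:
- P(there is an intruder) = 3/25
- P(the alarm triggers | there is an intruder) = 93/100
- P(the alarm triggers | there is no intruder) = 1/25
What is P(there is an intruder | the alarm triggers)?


Using Bayes' theorem:
P(A|B) = P(B|A)·P(A) / P(B)

P(the alarm triggers) = 93/100 × 3/25 + 1/25 × 22/25
= 279/2500 + 22/625 = 367/2500

P(there is an intruder|the alarm triggers) = (279/2500) / (367/2500) = 279/367

P(there is an intruder|the alarm triggers) = 279/367 ≈ 76.02%


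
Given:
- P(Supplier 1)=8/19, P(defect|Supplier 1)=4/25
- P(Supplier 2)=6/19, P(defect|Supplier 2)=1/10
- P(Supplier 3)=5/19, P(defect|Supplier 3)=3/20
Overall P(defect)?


P(B) = Σ P(B|Aᵢ)×P(Aᵢ)
  4/25×8/19 = 32/475
  1/10×6/19 = 3/95
  3/20×5/19 = 3/76
Sum = 263/1900

P(defect) = 263/1900 ≈ 13.84%


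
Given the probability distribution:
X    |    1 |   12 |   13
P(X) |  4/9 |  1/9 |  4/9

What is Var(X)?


E[X] = 68/9
E[X²] = 824/9
Var(X) = E[X²] - (E[X])² = 824/9 - 4624/81 = 2792/81

Var(X) = 2792/81 ≈ 34.4691


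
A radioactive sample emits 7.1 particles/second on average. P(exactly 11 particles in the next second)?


Poisson(λ=7.1): P(X=11) = e^(-λ)×λ^k/k!
= e^(-7.1) × 7.1^11 / 11!
≈ 0.0008251049233 × 2311222921.22 / 39916800 ≈ 0.047774

P(X=11) ≈ 0.047774 ≈ 4.78%


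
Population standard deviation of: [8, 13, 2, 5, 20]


Mean = 48/5
  (8-48/5)²=64/25
  (13-48/5)²=289/25
  (2-48/5)²=1444/25
  (5-48/5)²=529/25
  (20-48/5)²=2704/25
Σ(x-μ)² = 1006/5
σ² = (1006/5)/5 = 1006/25

σ = √(1006/25) ≈ 6.3435


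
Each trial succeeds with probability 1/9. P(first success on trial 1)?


Geometric: P(X=1) = (1-p)^(k-1)×p = (8/9)^0×1/9 = 1/9

P(X=1) = 1/9 ≈ 11.11%


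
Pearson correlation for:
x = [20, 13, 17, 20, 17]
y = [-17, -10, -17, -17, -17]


n=5, Σx=87, Σy=-78, Σxy=-1388, Σx²=1547, Σy²=1256
r = (5×(-1388) - 87×(-78))/√((5×1547 - 87²)(5×1256 - (-78)²))
= -154/√(166×196) = -154/√32536 ≈ -154/180.3774 ≈ -0.8538

r ≈ -0.8538


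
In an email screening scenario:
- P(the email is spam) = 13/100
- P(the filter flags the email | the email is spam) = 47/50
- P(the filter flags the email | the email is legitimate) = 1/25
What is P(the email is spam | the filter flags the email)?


Using Bayes' theorem:
P(A|B) = P(B|A)·P(A) / P(B)

P(the filter flags the email) = 47/50 × 13/100 + 1/25 × 87/100
= 611/5000 + 87/2500 = 157/1000

P(the email is spam|the filter flags the email) = (611/5000) / (157/1000) = 611/785

P(the email is spam|the filter flags the email) = 611/785 ≈ 77.83%


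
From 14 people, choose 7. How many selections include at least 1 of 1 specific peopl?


Complement: C(14,7) - C(13,7) = 3432 - 1716 = 1716

1716


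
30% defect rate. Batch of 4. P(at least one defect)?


P(all good) = (7/10)^4 = 2401/10000
P(≥1 defect) = 7599/10000

P = 7599/10000 ≈ 75.99%


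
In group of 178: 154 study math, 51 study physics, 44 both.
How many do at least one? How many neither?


|A∪B| = 154+51-44 = 161
Neither = 178-161 = 17

At least one: 161; Neither: 17


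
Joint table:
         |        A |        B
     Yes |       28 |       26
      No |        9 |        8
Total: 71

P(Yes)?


P(Yes) = (28+26)/71 = 54/71

P(Yes) = 54/71 ≈ 76.06%


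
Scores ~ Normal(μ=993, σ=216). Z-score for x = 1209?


z = (x - μ)/σ = (1209 - 993)/216 = 1.0

z = 1.0


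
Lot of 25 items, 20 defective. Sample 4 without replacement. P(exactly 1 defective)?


Hypergeometric: C(20,1)×C(5,3)/C(25,4)
= 20×10/12650 = 4/253

P(X=1) = 4/253 ≈ 1.58%


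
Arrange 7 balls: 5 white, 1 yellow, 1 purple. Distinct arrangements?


7!/(5!×1!×1!) = 42

42


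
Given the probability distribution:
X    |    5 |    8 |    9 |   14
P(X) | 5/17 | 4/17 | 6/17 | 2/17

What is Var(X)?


E[X] = 139/17
E[X²] = 1259/17
Var(X) = E[X²] - (E[X])² = 1259/17 - 19321/289 = 2082/289

Var(X) = 2082/289 ≈ 7.2042


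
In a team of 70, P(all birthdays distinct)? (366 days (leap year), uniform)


P(all different) = Π(366-i)/366 for i=0..69
= (366/366)×(365/366)×...×(297/366)
= 0.000858

P ≈ 0.0009 ≈ 0.09%


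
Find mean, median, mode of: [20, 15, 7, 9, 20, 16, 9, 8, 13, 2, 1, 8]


Sorted: [1, 2, 7, 8, 8, 9, 9, 13, 15, 16, 20, 20]
Mean = 128/12 = 32/3
Median = 9
Freq: {20: 2, 15: 1, 7: 1, 9: 2, 16: 1, 8: 2, 13: 1, 2: 1, 1: 1}
Mode: [8, 9, 20]

Mean=32/3, Median=9, Mode=[8, 9, 20]


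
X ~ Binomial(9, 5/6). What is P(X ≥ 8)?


P(X ≥ 8) = Σ P(X=i) for i=8..9
P(X=8) = 390625/1119744
P(X=9) = 1953125/10077696
Sum = 2734375/5038848

P(X ≥ 8) = 2734375/5038848 ≈ 54.27%


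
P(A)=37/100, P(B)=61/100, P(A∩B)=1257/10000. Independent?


P(A)×P(B) = 2257/10000
P(A∩B) = 1257/10000
Not equal → NOT independent

No, not independent


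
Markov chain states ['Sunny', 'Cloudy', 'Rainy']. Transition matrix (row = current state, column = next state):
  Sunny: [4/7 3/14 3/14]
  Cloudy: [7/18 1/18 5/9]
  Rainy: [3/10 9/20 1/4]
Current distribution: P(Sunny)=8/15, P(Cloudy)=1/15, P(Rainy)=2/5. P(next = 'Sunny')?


P(next=Sunny) = Σᵢ P(now=i)×P(i→Sunny)
= 8/15×4/7 + 1/15×7/18 + 2/5×3/10
= 32/105 + 7/270 + 3/25 = 4259/9450

P = 4259/9450 ≈ 0.4507


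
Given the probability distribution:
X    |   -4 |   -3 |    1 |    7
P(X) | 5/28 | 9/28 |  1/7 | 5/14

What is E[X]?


E[X] = Σ x·P(X=x)
= (-4)×(5/28) + (-3)×(9/28) + (1)×(1/7) + (7)×(5/14)
= 27/28

E[X] = 27/28


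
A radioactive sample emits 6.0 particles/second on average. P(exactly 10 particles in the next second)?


Poisson(λ=6.0): P(X=10) = e^(-λ)×λ^k/k!
= e^(-6.0) × 6.0^10 / 10!
≈ 0.002478752177 × 60466176 / 3628800 ≈ 0.041303

P(X=10) ≈ 0.041303 ≈ 4.13%


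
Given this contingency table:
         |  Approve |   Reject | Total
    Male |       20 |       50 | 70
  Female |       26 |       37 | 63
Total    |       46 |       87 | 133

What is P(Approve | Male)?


P(Approve | Male) = 20/(20+50) = 20/70 = 2/7

P(Approve|Male) = 2/7 ≈ 28.57%


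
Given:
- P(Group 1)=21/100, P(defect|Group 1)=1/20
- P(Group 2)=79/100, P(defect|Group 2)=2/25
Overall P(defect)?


P(B) = Σ P(B|Aᵢ)×P(Aᵢ)
  1/20×21/100 = 21/2000
  2/25×79/100 = 79/1250
Sum = 737/10000

P(defect) = 737/10000 ≈ 7.37%


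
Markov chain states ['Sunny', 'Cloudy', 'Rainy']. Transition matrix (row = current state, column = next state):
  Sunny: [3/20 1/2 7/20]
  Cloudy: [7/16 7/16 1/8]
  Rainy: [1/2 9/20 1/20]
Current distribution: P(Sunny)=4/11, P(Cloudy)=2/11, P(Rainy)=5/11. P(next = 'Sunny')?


P(next=Sunny) = Σᵢ P(now=i)×P(i→Sunny)
= 4/11×3/20 + 2/11×7/16 + 5/11×1/2
= 3/55 + 7/88 + 5/22 = 159/440

P = 159/440 ≈ 0.3614


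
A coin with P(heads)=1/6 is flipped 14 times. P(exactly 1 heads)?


Binomial: P(X=1) = C(14,1)×p^1×(1-p)^13
= 14 × 1/6 × 1220703125/13060694016 = 8544921875/39182082048

P(X=1) = 8544921875/39182082048 ≈ 21.81%


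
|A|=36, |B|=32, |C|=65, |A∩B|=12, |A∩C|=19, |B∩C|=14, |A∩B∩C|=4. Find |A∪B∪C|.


|A∪B∪C| = 36+32+65-12-19-14+4 = 92

|A∪B∪C| = 92


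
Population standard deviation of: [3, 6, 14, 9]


Mean = 32/4 = 8
  (3-8)²=25
  (6-8)²=4
  (14-8)²=36
  (9-8)²=1
Σ(x-μ)² = 66
σ² = 66/4 = 33/2

σ = √(33/2) ≈ 4.0620


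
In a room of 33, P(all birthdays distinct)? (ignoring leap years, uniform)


P(all different) = Π(365-i)/365 for i=0..32
= (365/365)×(364/365)×...×(333/365)
= 0.225028

P ≈ 0.2250 ≈ 22.50%


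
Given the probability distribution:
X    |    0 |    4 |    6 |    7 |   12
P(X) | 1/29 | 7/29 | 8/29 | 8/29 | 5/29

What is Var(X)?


E[X] = 192/29
E[X²] = 1512/29
Var(X) = E[X²] - (E[X])² = 1512/29 - 36864/841 = 6984/841

Var(X) = 6984/841 ≈ 8.3044


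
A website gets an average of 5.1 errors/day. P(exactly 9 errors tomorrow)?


Poisson(λ=5.1): P(X=9) = e^(-λ)×λ^k/k!
= e^(-5.1) × 5.1^9 / 9!
≈ 0.006096746566 × 2334165.17309 / 362880 ≈ 0.039216

P(X=9) ≈ 0.039216 ≈ 3.92%


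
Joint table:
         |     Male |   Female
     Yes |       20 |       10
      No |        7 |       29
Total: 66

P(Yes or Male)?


P(Yes∨Male) = P(Yes) + P(Male) - P(Yes∧Male)
= (30 + 27 - 20)/66 = 37/66

P = 37/66 ≈ 56.06%


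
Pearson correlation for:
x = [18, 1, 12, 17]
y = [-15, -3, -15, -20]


n=4, Σx=48, Σy=-53, Σxy=-793, Σx²=758, Σy²=859
r = (4×(-793) - 48×(-53))/√((4×758 - 48²)(4×859 - (-53)²))
= -628/√(728×627) = -628/√456456 ≈ -628/675.6153 ≈ -0.9295

r ≈ -0.9295


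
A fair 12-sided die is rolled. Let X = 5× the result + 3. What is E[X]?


E[die] = (1+12)/2 = 13/2
E[X] = 5×13/2 + 3 = 71/2

E[X] = 71/2


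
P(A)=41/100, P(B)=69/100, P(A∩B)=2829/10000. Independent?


P(A)×P(B) = 2829/10000
P(A∩B) = 2829/10000
Equal ✓ → Independent

Yes, independent


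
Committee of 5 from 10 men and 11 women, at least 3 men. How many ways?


Count by #men:
  3M,2W: C(10,3)×C(11,2)=6600
  4M,1W: C(10,4)×C(11,1)=2310
  5M,0W: C(10,5)×C(11,0)=252
Total = 9162

9162


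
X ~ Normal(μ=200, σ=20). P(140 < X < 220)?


z₁=(140-200)/20=-3.0, z₂=(220-200)/20=1.0
P = Φ(1.0) - Φ(-3.0) = 0.841345 - 0.001350 = 0.839995 ≈ 0.8400

P(140 < X < 220) ≈ 0.8400


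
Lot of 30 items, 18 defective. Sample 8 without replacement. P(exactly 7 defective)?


Hypergeometric: C(18,7)×C(12,1)/C(30,8)
= 31824×12/5852925 = 1088/16675

P(X=7) = 1088/16675 ≈ 6.52%


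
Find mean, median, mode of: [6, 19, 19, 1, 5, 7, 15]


Sorted: [1, 5, 6, 7, 15, 19, 19]
Mean = 72/7
Median = 7
Freq: {6: 1, 19: 2, 1: 1, 5: 1, 7: 1, 15: 1}
Mode: [19]

Mean=72/7, Median=7, Mode=19


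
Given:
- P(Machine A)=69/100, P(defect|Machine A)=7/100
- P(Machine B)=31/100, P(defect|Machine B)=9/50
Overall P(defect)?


P(B) = Σ P(B|Aᵢ)×P(Aᵢ)
  7/100×69/100 = 483/10000
  9/50×31/100 = 279/5000
Sum = 1041/10000

P(defect) = 1041/10000 ≈ 10.41%


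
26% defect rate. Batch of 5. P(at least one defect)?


P(all good) = (37/50)^5 = 69343957/312500000
P(≥1 defect) = 243156043/312500000

P = 243156043/312500000 ≈ 77.81%


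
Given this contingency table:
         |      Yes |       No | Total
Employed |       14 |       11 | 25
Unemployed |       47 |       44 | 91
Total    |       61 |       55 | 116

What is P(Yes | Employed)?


P(Yes | Employed) = 14/(14+11) = 14/25

P(Yes|Employed) = 14/25 ≈ 56.00%


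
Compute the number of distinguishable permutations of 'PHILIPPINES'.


Letters: 11, freq: {'P': 3, 'H': 1, 'I': 3, 'L': 1, 'N': 1, 'E': 1, 'S': 1}
11!/(3!×1!×3!×1!×1!×1!×1!) = 39916800/36 = 1108800

1108800


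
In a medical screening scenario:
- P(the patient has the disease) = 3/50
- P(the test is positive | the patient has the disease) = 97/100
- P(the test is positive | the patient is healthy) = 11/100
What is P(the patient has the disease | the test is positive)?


Using Bayes' theorem:
P(A|B) = P(B|A)·P(A) / P(B)

P(the test is positive) = 97/100 × 3/50 + 11/100 × 47/50
= 291/5000 + 517/5000 = 101/625

P(the patient has the disease|the test is positive) = (291/5000) / (101/625) = 291/808

P(the patient has the disease|the test is positive) = 291/808 ≈ 36.01%


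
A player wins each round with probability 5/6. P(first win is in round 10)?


Geometric: P(X=10) = (1-p)^(k-1)×p = (1/6)^9×5/6 = 5/60466176

P(X=10) = 5/60466176 ≈ 0.00%


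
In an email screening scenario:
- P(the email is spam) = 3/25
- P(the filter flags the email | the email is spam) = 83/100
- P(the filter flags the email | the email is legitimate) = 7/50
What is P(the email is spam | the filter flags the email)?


Using Bayes' theorem:
P(A|B) = P(B|A)·P(A) / P(B)

P(the filter flags the email) = 83/100 × 3/25 + 7/50 × 22/25
= 249/2500 + 77/625 = 557/2500

P(the email is spam|the filter flags the email) = (249/2500) / (557/2500) = 249/557

P(the email is spam|the filter flags the email) = 249/557 ≈ 44.70%


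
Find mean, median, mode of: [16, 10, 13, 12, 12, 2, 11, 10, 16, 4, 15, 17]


Sorted: [2, 4, 10, 10, 11, 12, 12, 13, 15, 16, 16, 17]
Mean = 138/12 = 23/2
Median = 12
Freq: {16: 2, 10: 2, 13: 1, 12: 2, 2: 1, 11: 1, 4: 1, 15: 1, 17: 1}
Mode: [10, 12, 16]

Mean=23/2, Median=12, Mode=[10, 12, 16]


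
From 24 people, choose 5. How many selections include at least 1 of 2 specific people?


Complement: C(24,5) - C(22,5) = 42504 - 26334 = 16170

16170


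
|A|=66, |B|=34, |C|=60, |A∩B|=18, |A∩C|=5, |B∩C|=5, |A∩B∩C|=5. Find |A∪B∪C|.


|A∪B∪C| = 66+34+60-18-5-5+5 = 137

|A∪B∪C| = 137


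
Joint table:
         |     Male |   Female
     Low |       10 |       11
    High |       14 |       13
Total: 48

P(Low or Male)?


P(Low∨Male) = P(Low) + P(Male) - P(Low∧Male)
= (21 + 24 - 10)/48 = 35/48

P = 35/48 ≈ 72.92%


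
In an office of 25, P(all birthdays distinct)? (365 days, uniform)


P(all different) = Π(365-i)/365 for i=0..24
= (365/365)×(364/365)×...×(341/365)
= 0.431300

P ≈ 0.4313 ≈ 43.13%


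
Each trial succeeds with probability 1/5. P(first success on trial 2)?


Geometric: P(X=2) = (1-p)^(k-1)×p = (4/5)^1×1/5 = 4/25

P(X=2) = 4/25 ≈ 16.00%


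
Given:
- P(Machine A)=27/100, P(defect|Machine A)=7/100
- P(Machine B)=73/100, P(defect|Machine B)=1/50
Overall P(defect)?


P(B) = Σ P(B|Aᵢ)×P(Aᵢ)
  7/100×27/100 = 189/10000
  1/50×73/100 = 73/5000
Sum = 67/2000

P(defect) = 67/2000 ≈ 3.35%


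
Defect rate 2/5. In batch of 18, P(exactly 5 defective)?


Binomial: P(X=5) = C(18,5)×p^5×(1-p)^13
= 8568 × 32/3125 × 1594323/1220703125 = 437125102848/3814697265625

P(X=5) = 437125102848/3814697265625 ≈ 11.46%


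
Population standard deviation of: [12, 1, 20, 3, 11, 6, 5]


Mean = 58/7
  (12-58/7)²=676/49
  (1-58/7)²=2601/49
  (20-58/7)²=6724/49
  (3-58/7)²=1369/49
  (11-58/7)²=361/49
  (6-58/7)²=256/49
  (5-58/7)²=529/49
Σ(x-μ)² = 1788/7
σ² = (1788/7)/7 = 1788/49

σ = √(1788/49) ≈ 6.0407


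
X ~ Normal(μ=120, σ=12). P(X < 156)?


z = (156-120)/12 = 3.0
P(Z < 3.0) = 0.9987

P(X < 156) ≈ 0.9987


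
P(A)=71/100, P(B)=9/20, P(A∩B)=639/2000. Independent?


P(A)×P(B) = 639/2000
P(A∩B) = 639/2000
Equal ✓ → Independent

Yes, independent


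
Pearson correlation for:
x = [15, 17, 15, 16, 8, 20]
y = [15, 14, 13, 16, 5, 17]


n=6, Σx=91, Σy=80, Σxy=1294, Σx²=1459, Σy²=1160
r = (6×1294 - 91×80)/√((6×1459 - 91²)(6×1160 - 80²))
= 484/√(473×560) = 484/√264880 ≈ 484/514.6649 ≈ 0.9404

r ≈ 0.9404


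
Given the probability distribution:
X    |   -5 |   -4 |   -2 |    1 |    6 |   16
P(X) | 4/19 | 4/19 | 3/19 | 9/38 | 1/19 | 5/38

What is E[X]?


E[X] = Σ x·P(X=x)
= (-5)×(4/19) + (-4)×(4/19) + (-2)×(3/19) + (1)×(9/38) + (6)×(1/19) + (16)×(5/38)
= 17/38

E[X] = 17/38


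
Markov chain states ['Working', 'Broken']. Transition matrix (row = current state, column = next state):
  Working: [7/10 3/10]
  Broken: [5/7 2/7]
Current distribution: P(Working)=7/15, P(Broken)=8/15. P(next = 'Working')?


P(next=Working) = Σᵢ P(now=i)×P(i→Working)
= 7/15×7/10 + 8/15×5/7
= 49/150 + 8/21 = 743/1050

P = 743/1050 ≈ 0.7076


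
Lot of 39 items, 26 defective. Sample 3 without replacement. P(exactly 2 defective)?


Hypergeometric: C(26,2)×C(13,1)/C(39,3)
= 325×13/9139 = 325/703

P(X=2) = 325/703 ≈ 46.23%


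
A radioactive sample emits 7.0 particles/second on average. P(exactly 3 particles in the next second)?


Poisson(λ=7.0): P(X=3) = e^(-λ)×λ^k/k!
= e^(-7.0) × 7.0^3 / 3!
≈ 0.0009118819656 × 343 / 6 ≈ 0.052129

P(X=3) ≈ 0.052129 ≈ 5.21%


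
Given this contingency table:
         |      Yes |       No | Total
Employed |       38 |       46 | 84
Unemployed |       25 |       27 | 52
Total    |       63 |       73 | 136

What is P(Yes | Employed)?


P(Yes | Employed) = 38/(38+46) = 38/84 = 19/42

P(Yes|Employed) = 19/42 ≈ 45.24%


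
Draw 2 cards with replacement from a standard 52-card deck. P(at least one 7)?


P(not a 7) = 48/52 = 12/13
P(none in 2 draws) = (12/13)^2 = 144/169
P(≥1 7) = 1 - 144/169 = 25/169

P = 25/169 ≈ 14.79%


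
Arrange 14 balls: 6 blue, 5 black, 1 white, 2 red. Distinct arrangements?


14!/(6!×5!×1!×2!) = 504504

504504


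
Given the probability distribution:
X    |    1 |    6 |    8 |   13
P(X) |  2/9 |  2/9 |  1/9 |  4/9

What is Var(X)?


E[X] = 74/9
E[X²] = 814/9
Var(X) = E[X²] - (E[X])² = 814/9 - 5476/81 = 1850/81

Var(X) = 1850/81 ≈ 22.8395


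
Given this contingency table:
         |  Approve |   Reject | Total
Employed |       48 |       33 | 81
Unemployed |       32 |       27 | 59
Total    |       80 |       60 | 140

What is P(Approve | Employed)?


P(Approve | Employed) = 48/(48+33) = 48/81 = 16/27

P(Approve|Employed) = 16/27 ≈ 59.26%


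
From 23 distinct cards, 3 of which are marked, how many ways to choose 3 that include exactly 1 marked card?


Choose 1 of the 3 marked cards and 2 of the other 20 cards:
C(3,1)×C(20,2) = 3×190 = 570

570


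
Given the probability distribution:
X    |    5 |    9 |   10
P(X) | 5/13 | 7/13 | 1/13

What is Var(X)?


E[X] = 98/13
E[X²] = 792/13
Var(X) = E[X²] - (E[X])² = 792/13 - 9604/169 = 692/169

Var(X) = 692/169 ≈ 4.0947


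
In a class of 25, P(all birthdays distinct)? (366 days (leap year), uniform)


P(all different) = Π(366-i)/366 for i=0..24
= (366/366)×(365/366)×...×(342/366)
= 0.432316

P ≈ 0.4323 ≈ 43.23%


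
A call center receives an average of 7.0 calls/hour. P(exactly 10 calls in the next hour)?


Poisson(λ=7.0): P(X=10) = e^(-λ)×λ^k/k!
= e^(-7.0) × 7.0^10 / 10!
≈ 0.0009118819656 × 282475249 / 3628800 ≈ 0.070983

P(X=10) ≈ 0.070983 ≈ 7.10%


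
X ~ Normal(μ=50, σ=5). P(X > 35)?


z = (35-50)/5 = -3.0
P(X > 35) = 1 - P(Z ≤ -3.0) = 1 - 0.0013 = 0.9987

P(X > 35) ≈ 0.9987


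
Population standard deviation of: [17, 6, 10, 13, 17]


Mean = 63/5
  (17-63/5)²=484/25
  (6-63/5)²=1089/25
  (10-63/5)²=169/25
  (13-63/5)²=4/25
  (17-63/5)²=484/25
Σ(x-μ)² = 446/5
σ² = (446/5)/5 = 446/25

σ = √(446/25) ≈ 4.2237


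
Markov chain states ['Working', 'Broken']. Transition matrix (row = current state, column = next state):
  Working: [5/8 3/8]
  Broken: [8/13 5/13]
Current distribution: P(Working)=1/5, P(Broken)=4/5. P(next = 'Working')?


P(next=Working) = Σᵢ P(now=i)×P(i→Working)
= 1/5×5/8 + 4/5×8/13
= 1/8 + 32/65 = 321/520

P = 321/520 ≈ 0.6173


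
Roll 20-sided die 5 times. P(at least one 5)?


P(no 5)^5 = (19/20)^5 = 2476099/3200000
P(≥1) = 1 - 2476099/3200000 = 723901/3200000

P = 723901/3200000 ≈ 22.62%


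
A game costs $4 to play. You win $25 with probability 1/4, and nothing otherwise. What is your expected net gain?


E[gain] = (25-4)×1/4 + (-4)×3/4
= 21/4 - 3 = 9/4

Expected net gain = $9/4 ≈ $2.25


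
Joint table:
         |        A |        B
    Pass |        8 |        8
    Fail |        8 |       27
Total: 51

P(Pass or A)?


P(Pass∨A) = P(Pass) + P(A) - P(Pass∧A)
= (16 + 16 - 8)/51 = 24/51 = 8/17

P = 8/17 ≈ 47.06%


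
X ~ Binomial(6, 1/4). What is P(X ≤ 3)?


P(X ≤ 3) = Σ P(X=i) for i=0..3
P(X=0) = 729/4096
P(X=1) = 729/2048
P(X=2) = 1215/4096
P(X=3) = 135/1024
Sum = 1971/2048

P(X ≤ 3) = 1971/2048 ≈ 96.24%


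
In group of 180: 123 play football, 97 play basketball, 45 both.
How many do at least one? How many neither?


|A∪B| = 123+97-45 = 175
Neither = 180-175 = 5

At least one: 175; Neither: 5


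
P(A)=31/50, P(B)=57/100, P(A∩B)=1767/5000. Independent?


P(A)×P(B) = 1767/5000
P(A∩B) = 1767/5000
Equal ✓ → Independent

Yes, independent


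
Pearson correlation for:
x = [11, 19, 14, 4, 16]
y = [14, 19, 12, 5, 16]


n=5, Σx=64, Σy=66, Σxy=959, Σx²=950, Σy²=982
r = (5×959 - 64×66)/√((5×950 - 64²)(5×982 - 66²))
= 571/√(654×554) = 571/√362316 ≈ 571/601.9269 ≈ 0.9486

r ≈ 0.9486


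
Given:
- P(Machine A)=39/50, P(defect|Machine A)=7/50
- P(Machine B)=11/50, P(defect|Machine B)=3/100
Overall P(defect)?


P(B) = Σ P(B|Aᵢ)×P(Aᵢ)
  7/50×39/50 = 273/2500
  3/100×11/50 = 33/5000
Sum = 579/5000

P(defect) = 579/5000 ≈ 11.58%


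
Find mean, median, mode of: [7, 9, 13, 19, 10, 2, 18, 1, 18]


Sorted: [1, 2, 7, 9, 10, 13, 18, 18, 19]
Mean = 97/9
Median = 10
Freq: {7: 1, 9: 1, 13: 1, 19: 1, 10: 1, 2: 1, 18: 2, 1: 1}
Mode: [18]

Mean=97/9, Median=10, Mode=18


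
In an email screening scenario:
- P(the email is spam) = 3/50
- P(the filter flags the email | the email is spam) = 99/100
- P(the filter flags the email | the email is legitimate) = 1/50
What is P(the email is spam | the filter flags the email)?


Using Bayes' theorem:
P(A|B) = P(B|A)·P(A) / P(B)

P(the filter flags the email) = 99/100 × 3/50 + 1/50 × 47/50
= 297/5000 + 47/2500 = 391/5000

P(the email is spam|the filter flags the email) = (297/5000) / (391/5000) = 297/391

P(the email is spam|the filter flags the email) = 297/391 ≈ 75.96%


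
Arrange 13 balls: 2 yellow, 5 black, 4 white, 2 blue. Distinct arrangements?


13!/(2!×5!×4!×2!) = 540540

540540


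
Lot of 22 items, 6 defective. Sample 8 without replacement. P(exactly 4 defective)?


Hypergeometric: C(6,4)×C(16,4)/C(22,8)
= 15×1820/319770 = 910/10659

P(X=4) = 910/10659 ≈ 8.54%


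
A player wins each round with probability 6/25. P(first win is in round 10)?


Geometric: P(X=10) = (1-p)^(k-1)×p = (19/25)^9×6/25 = 1936126186674/95367431640625

P(X=10) = 1936126186674/95367431640625 ≈ 2.03%


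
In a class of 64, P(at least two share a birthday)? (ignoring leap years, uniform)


P(all different) = Π(365-i)/365 for i=0..63
= 0.002810
P(match) = 1 - 0.002810 = 0.997190

P ≈ 0.9972 ≈ 99.72%


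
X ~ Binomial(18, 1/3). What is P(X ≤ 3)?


P(X ≤ 3) = Σ P(X=i) for i=0..3
P(X=0) = 262144/387420489
P(X=1) = 262144/43046721
P(X=2) = 1114112/43046721
P(X=3) = 8912896/129140163
Sum = 39387136/387420489

P(X ≤ 3) = 39387136/387420489 ≈ 10.17%


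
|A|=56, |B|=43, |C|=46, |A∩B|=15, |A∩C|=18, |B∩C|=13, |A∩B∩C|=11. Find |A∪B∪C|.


|A∪B∪C| = 56+43+46-15-18-13+11 = 110

|A∪B∪C| = 110


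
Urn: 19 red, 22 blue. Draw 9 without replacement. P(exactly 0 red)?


Hypergeometric: C(19,0)×C(22,9)/C(41,9)
= 1×497420/350343565 = 28/19721

P(X=0) = 28/19721 ≈ 0.14%


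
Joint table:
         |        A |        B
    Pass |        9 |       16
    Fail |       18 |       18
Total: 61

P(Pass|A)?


P(Pass|A) = 9/(9+18) = 9/27 = 1/3

P = 1/3 ≈ 33.33%


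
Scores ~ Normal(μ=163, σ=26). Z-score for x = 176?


z = (x - μ)/σ = (176 - 163)/26 = 0.5

z = 0.5


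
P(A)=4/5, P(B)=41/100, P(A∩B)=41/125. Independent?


P(A)×P(B) = 41/125
P(A∩B) = 41/125
Equal ✓ → Independent

Yes, independent


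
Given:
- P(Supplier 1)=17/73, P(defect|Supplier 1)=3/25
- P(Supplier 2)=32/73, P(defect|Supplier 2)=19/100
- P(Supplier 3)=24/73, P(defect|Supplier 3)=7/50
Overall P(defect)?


P(B) = Σ P(B|Aᵢ)×P(Aᵢ)
  3/25×17/73 = 51/1825
  19/100×32/73 = 152/1825
  7/50×24/73 = 84/1825
Sum = 287/1825

P(defect) = 287/1825 ≈ 15.73%


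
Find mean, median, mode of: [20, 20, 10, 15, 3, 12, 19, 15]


Sorted: [3, 10, 12, 15, 15, 19, 20, 20]
Mean = 114/8 = 57/4
Median = 15
Freq: {20: 2, 10: 1, 15: 2, 3: 1, 12: 1, 19: 1}
Mode: [15, 20]

Mean=57/4, Median=15, Mode=[15, 20]


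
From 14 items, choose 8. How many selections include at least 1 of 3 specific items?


Complement: C(14,8) - C(11,8) = 3003 - 165 = 2838

2838


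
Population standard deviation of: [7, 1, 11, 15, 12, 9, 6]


Mean = 61/7
  (7-61/7)²=144/49
  (1-61/7)²=2916/49
  (11-61/7)²=256/49
  (15-61/7)²=1936/49
  (12-61/7)²=529/49
  (9-61/7)²=4/49
  (6-61/7)²=361/49
Σ(x-μ)² = 878/7
σ² = (878/7)/7 = 878/49

σ = √(878/49) ≈ 4.2330


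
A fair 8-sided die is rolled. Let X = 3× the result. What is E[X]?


E[die] = (1+8)/2 = 9/2
E[X] = 3 × 9/2 = 27/2

E[X] = 27/2


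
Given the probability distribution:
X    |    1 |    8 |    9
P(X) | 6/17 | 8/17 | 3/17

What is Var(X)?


E[X] = 97/17
E[X²] = 761/17
Var(X) = E[X²] - (E[X])² = 761/17 - 9409/289 = 3528/289

Var(X) = 3528/289 ≈ 12.2076


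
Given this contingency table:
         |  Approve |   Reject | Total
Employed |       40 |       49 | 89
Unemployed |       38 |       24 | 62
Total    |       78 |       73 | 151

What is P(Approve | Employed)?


P(Approve | Employed) = 40/(40+49) = 40/89

P(Approve|Employed) = 40/89 ≈ 44.94%


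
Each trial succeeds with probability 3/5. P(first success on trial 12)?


Geometric: P(X=12) = (1-p)^(k-1)×p = (2/5)^11×3/5 = 6144/244140625

P(X=12) = 6144/244140625 ≈ 0.00%


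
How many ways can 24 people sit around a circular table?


Circular arrangements of 24 distinct objects: fix one position to break rotational symmetry.
(n-1)! = 23! = 25852016738884976640000

25852016738884976640000


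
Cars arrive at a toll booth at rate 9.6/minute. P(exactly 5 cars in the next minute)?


Poisson(λ=9.6): P(X=5) = e^(-λ)×λ^k/k!
= e^(-9.6) × 9.6^5 / 5!
≈ 6.772873649e-05 × 81537.26976 / 120 ≈ 0.046020

P(X=5) ≈ 0.046020 ≈ 4.60%


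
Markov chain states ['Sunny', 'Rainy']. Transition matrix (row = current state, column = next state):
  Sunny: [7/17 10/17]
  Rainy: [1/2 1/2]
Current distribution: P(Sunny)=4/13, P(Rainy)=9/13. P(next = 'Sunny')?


P(next=Sunny) = Σᵢ P(now=i)×P(i→Sunny)
= 4/13×7/17 + 9/13×1/2
= 28/221 + 9/26 = 209/442

P = 209/442 ≈ 0.4729


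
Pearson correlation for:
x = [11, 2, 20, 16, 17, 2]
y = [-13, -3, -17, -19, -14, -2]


n=6, Σx=68, Σy=-68, Σxy=-1035, Σx²=1074, Σy²=1028
r = (6×(-1035) - 68×(-68))/√((6×1074 - 68²)(6×1028 - (-68)²))
= -1586/√(1820×1544) = -1586/√2810080 ≈ -1586/1676.3293 ≈ -0.9461

r ≈ -0.9461


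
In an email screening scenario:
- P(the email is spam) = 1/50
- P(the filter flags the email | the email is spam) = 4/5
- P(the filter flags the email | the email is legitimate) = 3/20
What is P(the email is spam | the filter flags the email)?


Using Bayes' theorem:
P(A|B) = P(B|A)·P(A) / P(B)

P(the filter flags the email) = 4/5 × 1/50 + 3/20 × 49/50
= 2/125 + 147/1000 = 163/1000

P(the email is spam|the filter flags the email) = (2/125) / (163/1000) = 16/163

P(the email is spam|the filter flags the email) = 16/163 ≈ 9.82%


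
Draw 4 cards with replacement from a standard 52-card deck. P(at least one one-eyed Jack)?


P(not a one-eyed Jack) = 50/52 = 25/26
P(none in 4 draws) = (25/26)^4 = 390625/456976
P(≥1 one-eyed Jack) = 1 - 390625/456976 = 66351/456976

P = 66351/456976 ≈ 14.52%


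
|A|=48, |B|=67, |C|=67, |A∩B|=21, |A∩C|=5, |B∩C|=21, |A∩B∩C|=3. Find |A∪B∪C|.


|A∪B∪C| = 48+67+67-21-5-21+3 = 138

|A∪B∪C| = 138


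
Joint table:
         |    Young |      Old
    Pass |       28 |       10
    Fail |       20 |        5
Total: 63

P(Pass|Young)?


P(Pass|Young) = 28/(28+20) = 28/48 = 7/12

P = 7/12 ≈ 58.33%


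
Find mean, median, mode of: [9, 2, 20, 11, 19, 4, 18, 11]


Sorted: [2, 4, 9, 11, 11, 18, 19, 20]
Mean = 94/8 = 47/4
Median = 11
Freq: {9: 1, 2: 1, 20: 1, 11: 2, 19: 1, 4: 1, 18: 1}
Mode: [11]

Mean=47/4, Median=11, Mode=11


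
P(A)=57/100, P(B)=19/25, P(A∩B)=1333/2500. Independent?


P(A)×P(B) = 1083/2500
P(A∩B) = 1333/2500
Not equal → NOT independent

No, not independent


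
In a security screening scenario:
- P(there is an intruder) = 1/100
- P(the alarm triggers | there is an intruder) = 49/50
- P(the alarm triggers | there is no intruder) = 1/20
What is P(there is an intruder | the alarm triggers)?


Using Bayes' theorem:
P(A|B) = P(B|A)·P(A) / P(B)

P(the alarm triggers) = 49/50 × 1/100 + 1/20 × 99/100
= 49/5000 + 99/2000 = 593/10000

P(there is an intruder|the alarm triggers) = (49/5000) / (593/10000) = 98/593

P(there is an intruder|the alarm triggers) = 98/593 ≈ 16.53%


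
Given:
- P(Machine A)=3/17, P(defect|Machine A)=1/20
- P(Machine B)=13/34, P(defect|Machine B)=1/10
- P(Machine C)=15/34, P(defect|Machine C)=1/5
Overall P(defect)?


P(B) = Σ P(B|Aᵢ)×P(Aᵢ)
  1/20×3/17 = 3/340
  1/10×13/34 = 13/340
  1/5×15/34 = 3/34
Sum = 23/170

P(defect) = 23/170 ≈ 13.53%


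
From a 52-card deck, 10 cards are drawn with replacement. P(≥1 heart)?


P(not a heart) = 39/52 = 3/4
P(none in 10 draws) = (3/4)^10 = 59049/1048576
P(≥1 heart) = 1 - 59049/1048576 = 989527/1048576

P = 989527/1048576 ≈ 94.37%


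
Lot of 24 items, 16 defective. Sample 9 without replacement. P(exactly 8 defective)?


Hypergeometric: C(16,8)×C(8,1)/C(24,9)
= 12870×8/1307504 = 585/7429

P(X=8) = 585/7429 ≈ 7.87%


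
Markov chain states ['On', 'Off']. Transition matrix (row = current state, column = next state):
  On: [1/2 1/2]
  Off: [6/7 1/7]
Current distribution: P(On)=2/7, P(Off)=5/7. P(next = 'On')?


P(next=On) = Σᵢ P(now=i)×P(i→On)
= 2/7×1/2 + 5/7×6/7
= 1/7 + 30/49 = 37/49

P = 37/49 ≈ 0.7551


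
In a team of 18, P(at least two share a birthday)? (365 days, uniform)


P(all different) = Π(365-i)/365 for i=0..17
= 0.653089
P(match) = 1 - 0.653089 = 0.346911

P ≈ 0.3469 ≈ 34.69%


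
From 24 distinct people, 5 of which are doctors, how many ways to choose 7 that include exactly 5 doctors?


Choose 5 of the 5 doctors and 2 of the other 19 people:
C(5,5)×C(19,2) = 1×171 = 171

171


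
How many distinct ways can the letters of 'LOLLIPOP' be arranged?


Letters: 8, freq: {'L': 3, 'O': 2, 'I': 1, 'P': 2}
8!/(3!×2!×1!×2!) = 40320/24 = 1680

1680


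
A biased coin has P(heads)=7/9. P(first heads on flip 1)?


Geometric: P(X=1) = (1-p)^(k-1)×p = (2/9)^0×7/9 = 7/9

P(X=1) = 7/9 ≈ 77.78%


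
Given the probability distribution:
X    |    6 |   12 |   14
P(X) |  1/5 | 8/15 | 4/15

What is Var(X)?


E[X] = 34/3
E[X²] = 2044/15
Var(X) = E[X²] - (E[X])² = 2044/15 - 1156/9 = 352/45

Var(X) = 352/45 ≈ 7.8222


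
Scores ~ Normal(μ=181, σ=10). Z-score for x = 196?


z = (x - μ)/σ = (196 - 181)/10 = 1.5

z = 1.5


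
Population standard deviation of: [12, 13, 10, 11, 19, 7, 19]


Mean = 91/7 = 13
  (12-13)²=1
  (13-13)²=0
  (10-13)²=9
  (11-13)²=4
  (19-13)²=36
  (7-13)²=36
  (19-13)²=36
Σ(x-μ)² = 122
σ² = 122/7

σ = √(122/7) ≈ 4.1748


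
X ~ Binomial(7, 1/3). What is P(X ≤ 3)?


P(X ≤ 3) = Σ P(X=i) for i=0..3
P(X=0) = 128/2187
P(X=1) = 448/2187
P(X=2) = 224/729
P(X=3) = 560/2187
Sum = 1808/2187

P(X ≤ 3) = 1808/2187 ≈ 82.67%


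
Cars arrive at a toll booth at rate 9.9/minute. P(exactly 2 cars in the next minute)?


Poisson(λ=9.9): P(X=2) = e^(-λ)×λ^k/k!
= e^(-9.9) × 9.9^2 / 2!
≈ 5.017468206e-05 × 98.01 / 2 ≈ 0.002459

P(X=2) ≈ 0.002459 ≈ 0.25%


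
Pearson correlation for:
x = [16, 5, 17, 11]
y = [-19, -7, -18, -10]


n=4, Σx=49, Σy=-54, Σxy=-755, Σx²=691, Σy²=834
r = (4×(-755) - 49×(-54))/√((4×691 - 49²)(4×834 - (-54)²))
= -374/√(363×420) = -374/√152460 ≈ -374/390.4613 ≈ -0.9578

r ≈ -0.9578


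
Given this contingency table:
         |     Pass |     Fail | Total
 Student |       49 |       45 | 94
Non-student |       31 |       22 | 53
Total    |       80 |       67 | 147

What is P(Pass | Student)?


P(Pass | Student) = 49/(49+45) = 49/94

P(Pass|Student) = 49/94 ≈ 52.13%


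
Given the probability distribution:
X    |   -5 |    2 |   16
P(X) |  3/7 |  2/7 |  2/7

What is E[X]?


E[X] = Σ x·P(X=x)
= (-5)×(3/7) + (2)×(2/7) + (16)×(2/7)
= 3

E[X] = 3


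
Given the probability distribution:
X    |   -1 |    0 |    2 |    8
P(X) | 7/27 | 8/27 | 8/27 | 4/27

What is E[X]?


E[X] = Σ x·P(X=x)
= (-1)×(7/27) + (0)×(8/27) + (2)×(8/27) + (8)×(4/27)
= 41/27

E[X] = 41/27


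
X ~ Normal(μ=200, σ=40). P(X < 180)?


z = (180-200)/40 = -0.5
P(Z < -0.5) = 0.3085

P(X < 180) ≈ 0.3085


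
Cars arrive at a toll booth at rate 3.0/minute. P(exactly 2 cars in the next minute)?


Poisson(λ=3.0): P(X=2) = e^(-λ)×λ^k/k!
= e^(-3.0) × 3.0^2 / 2!
≈ 0.04978706837 × 9 / 2 ≈ 0.224042

P(X=2) ≈ 0.224042 ≈ 22.40%


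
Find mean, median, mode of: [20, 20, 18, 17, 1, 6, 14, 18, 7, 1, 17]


Sorted: [1, 1, 6, 7, 14, 17, 17, 18, 18, 20, 20]
Mean = 139/11
Median = 17
Freq: {20: 2, 18: 2, 17: 2, 1: 2, 6: 1, 14: 1, 7: 1}
Mode: [1, 17, 18, 20]

Mean=139/11, Median=17, Mode=[1, 17, 18, 20]


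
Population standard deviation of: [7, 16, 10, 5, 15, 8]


Mean = 61/6
  (7-61/6)²=361/36
  (16-61/6)²=1225/36
  (10-61/6)²=1/36
  (5-61/6)²=961/36
  (15-61/6)²=841/36
  (8-61/6)²=169/36
Σ(x-μ)² = 593/6
σ² = (593/6)/6 = 593/36

σ = √(593/36) ≈ 4.0586


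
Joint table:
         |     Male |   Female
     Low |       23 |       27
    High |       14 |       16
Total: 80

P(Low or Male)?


P(Low∨Male) = P(Low) + P(Male) - P(Low∧Male)
= (50 + 37 - 23)/80 = 64/80 = 4/5

P = 4/5 ≈ 80.00%


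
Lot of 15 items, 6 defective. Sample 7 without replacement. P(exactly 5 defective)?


Hypergeometric: C(6,5)×C(9,2)/C(15,7)
= 6×36/6435 = 24/715

P(X=5) = 24/715 ≈ 3.36%


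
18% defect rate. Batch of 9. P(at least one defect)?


P(all good) = (41/50)^9 = 327381934393961/1953125000000000
P(≥1 defect) = 1625743065606039/1953125000000000

P = 1625743065606039/1953125000000000 ≈ 83.24%


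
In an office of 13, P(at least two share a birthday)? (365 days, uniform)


P(all different) = Π(365-i)/365 for i=0..12
= 0.805590
P(match) = 1 - 0.805590 = 0.194410

P ≈ 0.1944 ≈ 19.44%


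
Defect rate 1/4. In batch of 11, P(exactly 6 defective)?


Binomial: P(X=6) = C(11,6)×p^6×(1-p)^5
= 462 × 1/4096 × 243/1024 = 56133/2097152

P(X=6) = 56133/2097152 ≈ 2.68%


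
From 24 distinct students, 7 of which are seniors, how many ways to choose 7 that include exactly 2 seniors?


Choose 2 of the 7 seniors and 5 of the other 17 students:
C(7,2)×C(17,5) = 21×6188 = 129948

129948


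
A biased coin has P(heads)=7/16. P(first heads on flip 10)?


Geometric: P(X=10) = (1-p)^(k-1)×p = (9/16)^9×7/16 = 2711943423/1099511627776

P(X=10) = 2711943423/1099511627776 ≈ 0.25%


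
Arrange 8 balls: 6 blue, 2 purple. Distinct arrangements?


8!/(6!×2!) = 28

28


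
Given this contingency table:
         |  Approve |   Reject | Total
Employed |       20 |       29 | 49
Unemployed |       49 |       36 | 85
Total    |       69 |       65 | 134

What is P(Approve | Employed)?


P(Approve | Employed) = 20/(20+29) = 20/49

P(Approve|Employed) = 20/49 ≈ 40.82%


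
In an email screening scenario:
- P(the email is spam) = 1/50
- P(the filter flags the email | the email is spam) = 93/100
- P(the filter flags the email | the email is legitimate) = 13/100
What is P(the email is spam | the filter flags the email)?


Using Bayes' theorem:
P(A|B) = P(B|A)·P(A) / P(B)

P(the filter flags the email) = 93/100 × 1/50 + 13/100 × 49/50
= 93/5000 + 637/5000 = 73/500

P(the email is spam|the filter flags the email) = (93/5000) / (73/500) = 93/730

P(the email is spam|the filter flags the email) = 93/730 ≈ 12.74%


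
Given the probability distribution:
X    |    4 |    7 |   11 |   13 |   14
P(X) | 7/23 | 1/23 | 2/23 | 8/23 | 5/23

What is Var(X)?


E[X] = 231/23
E[X²] = 2735/23
Var(X) = E[X²] - (E[X])² = 2735/23 - 53361/529 = 9544/529

Var(X) = 9544/529 ≈ 18.0416


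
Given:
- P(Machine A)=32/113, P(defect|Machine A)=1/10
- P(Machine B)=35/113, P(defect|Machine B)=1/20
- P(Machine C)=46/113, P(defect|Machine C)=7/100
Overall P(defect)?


P(B) = Σ P(B|Aᵢ)×P(Aᵢ)
  1/10×32/113 = 16/565
  1/20×35/113 = 7/452
  7/100×46/113 = 161/5650
Sum = 817/11300

P(defect) = 817/11300 ≈ 7.23%


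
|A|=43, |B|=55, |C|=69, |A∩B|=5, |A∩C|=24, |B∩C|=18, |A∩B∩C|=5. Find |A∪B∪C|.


|A∪B∪C| = 43+55+69-5-24-18+5 = 125

|A∪B∪C| = 125


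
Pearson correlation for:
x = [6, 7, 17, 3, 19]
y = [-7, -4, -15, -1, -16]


n=5, Σx=52, Σy=-43, Σxy=-632, Σx²=744, Σy²=547
r = (5×(-632) - 52×(-43))/√((5×744 - 52²)(5×547 - (-43)²))
= -924/√(1016×886) = -924/√900176 ≈ -924/948.7761 ≈ -0.9739

r ≈ -0.9739


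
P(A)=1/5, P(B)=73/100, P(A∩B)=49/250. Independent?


P(A)×P(B) = 73/500
P(A∩B) = 49/250
Not equal → NOT independent

No, not independent


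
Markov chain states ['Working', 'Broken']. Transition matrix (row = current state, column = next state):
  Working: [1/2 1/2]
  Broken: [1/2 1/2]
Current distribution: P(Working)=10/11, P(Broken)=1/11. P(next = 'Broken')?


P(next=Broken) = Σᵢ P(now=i)×P(i→Broken)
= 10/11×1/2 + 1/11×1/2
= 5/11 + 1/22 = 1/2

P = 1/2 ≈ 0.5000


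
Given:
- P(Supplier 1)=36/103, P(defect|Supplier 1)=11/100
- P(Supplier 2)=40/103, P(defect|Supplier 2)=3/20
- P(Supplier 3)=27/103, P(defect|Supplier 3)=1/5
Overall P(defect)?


P(B) = Σ P(B|Aᵢ)×P(Aᵢ)
  11/100×36/103 = 99/2575
  3/20×40/103 = 6/103
  1/5×27/103 = 27/515
Sum = 384/2575

P(defect) = 384/2575 ≈ 14.91%


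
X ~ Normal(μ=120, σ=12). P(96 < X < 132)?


z₁=(96-120)/12=-2.0, z₂=(132-120)/12=1.0
P = Φ(1.0) - Φ(-2.0) = 0.841345 - 0.022750 = 0.818595 ≈ 0.8186

P(96 < X < 132) ≈ 0.8186


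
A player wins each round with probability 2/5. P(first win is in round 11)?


Geometric: P(X=11) = (1-p)^(k-1)×p = (3/5)^10×2/5 = 118098/48828125

P(X=11) = 118098/48828125 ≈ 0.24%


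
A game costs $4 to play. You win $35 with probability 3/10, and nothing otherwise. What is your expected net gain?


E[gain] = (35-4)×3/10 + (-4)×7/10
= 93/10 - 14/5 = 13/2

Expected net gain = $13/2 ≈ $6.50
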